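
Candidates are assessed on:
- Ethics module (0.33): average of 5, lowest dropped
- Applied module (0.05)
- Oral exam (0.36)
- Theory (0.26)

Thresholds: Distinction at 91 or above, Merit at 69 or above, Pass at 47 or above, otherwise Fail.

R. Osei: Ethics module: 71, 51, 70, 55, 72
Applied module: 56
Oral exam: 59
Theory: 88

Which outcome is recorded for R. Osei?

Ethics module: drop 51 → average of remaining 4 = 268/4 = 67
Weighted total:
  Ethics module 67 × 0.33 = 22.11
  Applied module 56 × 0.05 = 2.8
  Oral exam 59 × 0.36 = 21.24
  Theory 88 × 0.26 = 22.88
Sum = 69.03
69.03 is ≥ 69 and < 91 → Merit

Merit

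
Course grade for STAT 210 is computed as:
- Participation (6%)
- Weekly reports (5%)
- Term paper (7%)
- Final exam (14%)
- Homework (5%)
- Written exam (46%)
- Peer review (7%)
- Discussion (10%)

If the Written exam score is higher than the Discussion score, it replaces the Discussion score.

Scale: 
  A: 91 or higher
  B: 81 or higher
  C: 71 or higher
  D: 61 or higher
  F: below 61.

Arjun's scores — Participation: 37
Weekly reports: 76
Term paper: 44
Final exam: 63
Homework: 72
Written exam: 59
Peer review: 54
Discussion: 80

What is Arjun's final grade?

F

Written exam (59) ≤ Discussion (80), so Discussion stays at 80.
Weighted total:
  Participation 37 × 0.06 = 2.22
  Weekly reports 76 × 0.05 = 3.8
  Term paper 44 × 0.07 = 3.08
  Final exam 63 × 0.14 = 8.82
  Homework 72 × 0.05 = 3.6
  Written exam 59 × 0.46 = 27.14
  Peer review 54 × 0.07 = 3.78
  Discussion 80 × 0.1 = 8
Sum = 60.44
60.44 < 61 → F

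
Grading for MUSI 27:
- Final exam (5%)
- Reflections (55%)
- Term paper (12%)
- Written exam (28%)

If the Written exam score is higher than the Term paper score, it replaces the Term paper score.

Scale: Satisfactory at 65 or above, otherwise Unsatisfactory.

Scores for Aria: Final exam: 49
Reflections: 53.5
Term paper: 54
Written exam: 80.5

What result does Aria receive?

Written exam (80.5) > Term paper (54), so Term paper counts as 80.5.
Weighted total:
  Final exam 49 × 0.05 = 2.45
  Reflections 53.5 × 0.55 = 29.425
  Term paper 80.5 × 0.12 = 9.66
  Written exam 80.5 × 0.28 = 22.54
Sum = 64.075
64.075 < 65 → Unsatisfactory

Unsatisfactory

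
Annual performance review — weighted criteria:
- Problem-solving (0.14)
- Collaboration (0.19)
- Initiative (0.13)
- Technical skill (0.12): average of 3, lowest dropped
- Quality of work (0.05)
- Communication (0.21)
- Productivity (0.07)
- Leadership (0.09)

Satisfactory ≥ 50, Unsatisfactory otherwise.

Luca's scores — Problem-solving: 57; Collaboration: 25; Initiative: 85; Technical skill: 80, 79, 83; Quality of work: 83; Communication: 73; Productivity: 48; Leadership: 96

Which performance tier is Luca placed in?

Satisfactory

Technical skill: drop 79 → average of remaining 2 = 163/2 = 81.5
Weighted total:
  Problem-solving 57 × 0.14 = 7.98
  Collaboration 25 × 0.19 = 4.75
  Initiative 85 × 0.13 = 11.05
  Technical skill 81.5 × 0.12 = 9.78
  Quality of work 83 × 0.05 = 4.15
  Communication 73 × 0.21 = 15.33
  Productivity 48 × 0.07 = 3.36
  Leadership 96 × 0.09 = 8.64
Sum = 65.04
65.04 ≥ 50 → Satisfactory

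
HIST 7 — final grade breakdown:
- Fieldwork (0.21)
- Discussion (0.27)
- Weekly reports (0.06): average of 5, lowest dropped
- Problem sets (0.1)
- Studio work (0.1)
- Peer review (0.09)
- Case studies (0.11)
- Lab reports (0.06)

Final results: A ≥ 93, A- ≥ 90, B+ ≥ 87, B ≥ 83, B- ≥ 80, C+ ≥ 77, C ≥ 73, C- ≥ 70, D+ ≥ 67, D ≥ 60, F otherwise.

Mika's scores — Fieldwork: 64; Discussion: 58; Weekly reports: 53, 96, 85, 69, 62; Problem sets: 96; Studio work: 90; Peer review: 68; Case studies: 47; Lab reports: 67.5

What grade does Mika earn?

D+

Weekly reports: drop 53 → average of remaining 4 = 312/4 = 78
Weighted total:
  Fieldwork 64 × 0.21 = 13.44
  Discussion 58 × 0.27 = 15.66
  Weekly reports 78 × 0.06 = 4.68
  Problem sets 96 × 0.1 = 9.6
  Studio work 90 × 0.1 = 9
  Peer review 68 × 0.09 = 6.12
  Case studies 47 × 0.11 = 5.17
  Lab reports 67.5 × 0.06 = 4.05
Sum = 67.72
67.72 is ≥ 67 and < 70 → D+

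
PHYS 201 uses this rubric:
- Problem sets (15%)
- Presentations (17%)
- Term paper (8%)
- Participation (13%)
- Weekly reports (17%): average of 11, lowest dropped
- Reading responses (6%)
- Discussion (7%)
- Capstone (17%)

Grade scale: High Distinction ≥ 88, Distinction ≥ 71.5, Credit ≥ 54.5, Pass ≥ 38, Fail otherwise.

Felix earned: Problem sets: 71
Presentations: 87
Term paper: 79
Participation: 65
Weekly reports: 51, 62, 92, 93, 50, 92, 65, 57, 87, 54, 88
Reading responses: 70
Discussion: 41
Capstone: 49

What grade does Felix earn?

Weekly reports: drop 50 → average of remaining 10 = 741/10 = 74.1
Weighted total:
  Problem sets 71 × 0.15 = 10.65
  Presentations 87 × 0.17 = 14.79
  Term paper 79 × 0.08 = 6.32
  Participation 65 × 0.13 = 8.45
  Weekly reports 74.1 × 0.17 = 12.597
  Reading responses 70 × 0.06 = 4.2
  Discussion 41 × 0.07 = 2.87
  Capstone 49 × 0.17 = 8.33
Sum = 68.207
68.207 is ≥ 54.5 and < 71.5 → Credit

Credit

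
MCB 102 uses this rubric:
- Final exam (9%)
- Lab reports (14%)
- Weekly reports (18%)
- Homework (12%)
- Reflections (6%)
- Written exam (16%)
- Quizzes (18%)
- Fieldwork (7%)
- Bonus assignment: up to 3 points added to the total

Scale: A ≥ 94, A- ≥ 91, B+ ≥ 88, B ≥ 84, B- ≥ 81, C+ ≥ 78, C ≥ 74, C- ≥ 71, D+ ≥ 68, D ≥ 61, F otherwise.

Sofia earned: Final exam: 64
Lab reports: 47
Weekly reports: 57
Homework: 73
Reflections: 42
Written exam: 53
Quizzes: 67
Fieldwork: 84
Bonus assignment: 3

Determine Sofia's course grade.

D

Weighted total:
  Final exam 64 × 0.09 = 5.76
  Lab reports 47 × 0.14 = 6.58
  Weekly reports 57 × 0.18 = 10.26
  Homework 73 × 0.12 = 8.76
  Reflections 42 × 0.06 = 2.52
  Written exam 53 × 0.16 = 8.48
  Quizzes 67 × 0.18 = 12.06
  Fieldwork 84 × 0.07 = 5.88
Sum = 60.3
Bonus assignment: 60.3 + 3 = 63.3
63.3 is ≥ 61 and < 68 → D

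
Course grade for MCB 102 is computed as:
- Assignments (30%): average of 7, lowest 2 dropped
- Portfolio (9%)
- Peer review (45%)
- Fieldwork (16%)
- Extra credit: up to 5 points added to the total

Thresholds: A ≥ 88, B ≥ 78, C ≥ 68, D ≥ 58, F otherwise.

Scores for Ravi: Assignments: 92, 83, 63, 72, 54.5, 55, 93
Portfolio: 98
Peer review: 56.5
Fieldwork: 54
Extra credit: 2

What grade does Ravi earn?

Assignments: drop 54.5, 55 → average of remaining 5 = 403/5 = 80.6
Weighted total:
  Assignments 80.6 × 0.3 = 24.18
  Portfolio 98 × 0.09 = 8.82
  Peer review 56.5 × 0.45 = 25.425
  Fieldwork 54 × 0.16 = 8.64
Sum = 67.065
Extra credit: 67.065 + 2 = 69.065
69.065 is ≥ 68 and < 78 → C

C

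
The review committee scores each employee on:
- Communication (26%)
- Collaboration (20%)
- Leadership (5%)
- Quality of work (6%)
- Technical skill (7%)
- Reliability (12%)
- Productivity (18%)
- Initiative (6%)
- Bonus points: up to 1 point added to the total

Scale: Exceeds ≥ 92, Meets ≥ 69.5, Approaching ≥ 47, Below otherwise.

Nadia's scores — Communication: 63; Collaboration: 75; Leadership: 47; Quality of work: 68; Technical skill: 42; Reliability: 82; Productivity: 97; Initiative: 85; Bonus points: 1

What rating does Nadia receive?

Meets

Weighted total:
  Communication 63 × 0.26 = 16.38
  Collaboration 75 × 0.2 = 15
  Leadership 47 × 0.05 = 2.35
  Quality of work 68 × 0.06 = 4.08
  Technical skill 42 × 0.07 = 2.94
  Reliability 82 × 0.12 = 9.84
  Productivity 97 × 0.18 = 17.46
  Initiative 85 × 0.06 = 5.1
Sum = 73.15
Bonus points: 73.15 + 1 = 74.15
74.15 is ≥ 69.5 and < 92 → Meets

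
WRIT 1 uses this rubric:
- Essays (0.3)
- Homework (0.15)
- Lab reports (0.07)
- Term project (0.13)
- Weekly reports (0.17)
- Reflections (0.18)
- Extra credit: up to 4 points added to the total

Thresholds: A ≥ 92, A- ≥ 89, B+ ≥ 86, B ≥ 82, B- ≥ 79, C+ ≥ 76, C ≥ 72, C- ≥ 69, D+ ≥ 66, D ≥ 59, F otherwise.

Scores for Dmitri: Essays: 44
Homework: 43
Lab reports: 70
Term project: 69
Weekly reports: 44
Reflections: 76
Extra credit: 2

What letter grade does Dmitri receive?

Weighted total:
  Essays 44 × 0.3 = 13.2
  Homework 43 × 0.15 = 6.45
  Lab reports 70 × 0.07 = 4.9
  Term project 69 × 0.13 = 8.97
  Weekly reports 44 × 0.17 = 7.48
  Reflections 76 × 0.18 = 13.68
Sum = 54.68
Extra credit: 54.68 + 2 = 56.68
56.68 < 59 → F

F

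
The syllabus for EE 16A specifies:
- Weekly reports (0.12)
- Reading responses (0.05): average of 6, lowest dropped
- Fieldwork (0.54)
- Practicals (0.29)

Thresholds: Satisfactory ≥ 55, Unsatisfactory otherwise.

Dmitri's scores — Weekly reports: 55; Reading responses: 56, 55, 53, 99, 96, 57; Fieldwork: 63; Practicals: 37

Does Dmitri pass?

Reading responses: drop 53 → average of remaining 5 = 363/5 = 72.6
Weighted total:
  Weekly reports 55 × 0.12 = 6.6
  Reading responses 72.6 × 0.05 = 3.63
  Fieldwork 63 × 0.54 = 34.02
  Practicals 37 × 0.29 = 10.73
Sum = 54.98
54.98 < 55 → Unsatisfactory

Unsatisfactory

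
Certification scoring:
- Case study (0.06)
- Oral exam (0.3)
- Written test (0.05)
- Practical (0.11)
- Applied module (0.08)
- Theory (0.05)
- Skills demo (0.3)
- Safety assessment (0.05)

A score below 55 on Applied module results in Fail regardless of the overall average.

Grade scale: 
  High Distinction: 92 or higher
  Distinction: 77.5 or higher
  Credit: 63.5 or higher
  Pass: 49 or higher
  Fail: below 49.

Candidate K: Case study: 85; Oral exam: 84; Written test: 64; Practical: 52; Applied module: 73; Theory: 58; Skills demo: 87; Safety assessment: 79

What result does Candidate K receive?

Distinction

Applied module score 73 ≥ 55: minimum met.
Weighted total:
  Case study 85 × 0.06 = 5.1
  Oral exam 84 × 0.3 = 25.2
  Written test 64 × 0.05 = 3.2
  Practical 52 × 0.11 = 5.72
  Applied module 73 × 0.08 = 5.84
  Theory 58 × 0.05 = 2.9
  Skills demo 87 × 0.3 = 26.1
  Safety assessment 79 × 0.05 = 3.95
Sum = 78.01
78.01 is ≥ 77.5 and < 92 → Distinction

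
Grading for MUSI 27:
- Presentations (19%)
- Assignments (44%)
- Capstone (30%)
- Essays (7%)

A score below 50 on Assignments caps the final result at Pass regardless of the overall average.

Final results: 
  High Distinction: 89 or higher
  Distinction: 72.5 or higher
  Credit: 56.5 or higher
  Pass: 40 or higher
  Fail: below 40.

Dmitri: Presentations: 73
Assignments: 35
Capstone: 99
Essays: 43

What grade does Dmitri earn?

Assignments score 35 < 50: minimum not met.
Weighted total:
  Presentations 73 × 0.19 = 13.87
  Assignments 35 × 0.44 = 15.4
  Capstone 99 × 0.3 = 29.7
  Essays 43 × 0.07 = 3.01
Sum = 61.98
61.98 would be Credit; cap at Pass applies → Pass.

Pass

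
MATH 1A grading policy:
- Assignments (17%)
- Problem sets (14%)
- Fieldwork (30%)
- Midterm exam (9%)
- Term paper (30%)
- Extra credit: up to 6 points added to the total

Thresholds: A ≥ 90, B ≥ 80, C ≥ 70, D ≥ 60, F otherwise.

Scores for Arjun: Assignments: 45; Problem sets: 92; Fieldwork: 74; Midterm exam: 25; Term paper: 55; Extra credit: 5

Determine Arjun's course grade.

D

Weighted total:
  Assignments 45 × 0.17 = 7.65
  Problem sets 92 × 0.14 = 12.88
  Fieldwork 74 × 0.3 = 22.2
  Midterm exam 25 × 0.09 = 2.25
  Term paper 55 × 0.3 = 16.5
Sum = 61.48
Extra credit: 61.48 + 5 = 66.48
66.48 is ≥ 60 and < 70 → D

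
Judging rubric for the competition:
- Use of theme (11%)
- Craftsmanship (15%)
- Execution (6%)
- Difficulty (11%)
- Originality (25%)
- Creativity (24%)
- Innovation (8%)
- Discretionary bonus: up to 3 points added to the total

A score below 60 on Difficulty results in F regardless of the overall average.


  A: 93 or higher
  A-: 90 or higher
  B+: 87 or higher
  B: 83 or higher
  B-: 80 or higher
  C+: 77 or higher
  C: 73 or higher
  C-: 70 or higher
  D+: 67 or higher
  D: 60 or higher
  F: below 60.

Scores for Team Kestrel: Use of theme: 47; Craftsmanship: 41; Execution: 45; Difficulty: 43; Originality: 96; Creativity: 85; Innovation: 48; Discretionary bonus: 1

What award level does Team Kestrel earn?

Difficulty score 43 < 60: minimum not met.
Weighted total:
  Use of theme 47 × 0.11 = 5.17
  Craftsmanship 41 × 0.15 = 6.15
  Execution 45 × 0.06 = 2.7
  Difficulty 43 × 0.11 = 4.73
  Originality 96 × 0.25 = 24
  Creativity 85 × 0.24 = 20.4
  Innovation 48 × 0.08 = 3.84
Sum = 66.99
Discretionary bonus: 66.99 + 1 = 67.99
Because the Difficulty minimum was not met, the result is F.

F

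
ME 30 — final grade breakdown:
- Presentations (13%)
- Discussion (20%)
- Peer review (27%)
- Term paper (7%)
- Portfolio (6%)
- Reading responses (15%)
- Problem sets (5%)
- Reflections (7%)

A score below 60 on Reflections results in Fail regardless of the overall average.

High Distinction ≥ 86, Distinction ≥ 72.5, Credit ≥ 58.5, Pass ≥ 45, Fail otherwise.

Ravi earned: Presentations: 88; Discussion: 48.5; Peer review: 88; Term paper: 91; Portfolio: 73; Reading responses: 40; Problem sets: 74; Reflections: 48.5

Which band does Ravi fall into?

Fail

Reflections score 48.5 < 60: minimum not met.
Weighted total:
  Presentations 88 × 0.13 = 11.44
  Discussion 48.5 × 0.2 = 9.7
  Peer review 88 × 0.27 = 23.76
  Term paper 91 × 0.07 = 6.37
  Portfolio 73 × 0.06 = 4.38
  Reading responses 40 × 0.15 = 6
  Problem sets 74 × 0.05 = 3.7
  Reflections 48.5 × 0.07 = 3.395
Sum = 68.745
Because the Reflections minimum was not met, the result is Fail.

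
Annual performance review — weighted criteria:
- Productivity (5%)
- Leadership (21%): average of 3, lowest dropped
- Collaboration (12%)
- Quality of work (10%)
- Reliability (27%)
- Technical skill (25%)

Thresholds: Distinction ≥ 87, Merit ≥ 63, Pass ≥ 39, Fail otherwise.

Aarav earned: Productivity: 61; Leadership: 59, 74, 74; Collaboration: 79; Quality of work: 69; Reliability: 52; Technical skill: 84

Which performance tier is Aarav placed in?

Leadership: drop 59 → average of remaining 2 = 148/2 = 74
Weighted total:
  Productivity 61 × 0.05 = 3.05
  Leadership 74 × 0.21 = 15.54
  Collaboration 79 × 0.12 = 9.48
  Quality of work 69 × 0.1 = 6.9
  Reliability 52 × 0.27 = 14.04
  Technical skill 84 × 0.25 = 21
Sum = 70.01
70.01 is ≥ 63 and < 87 → Merit

Merit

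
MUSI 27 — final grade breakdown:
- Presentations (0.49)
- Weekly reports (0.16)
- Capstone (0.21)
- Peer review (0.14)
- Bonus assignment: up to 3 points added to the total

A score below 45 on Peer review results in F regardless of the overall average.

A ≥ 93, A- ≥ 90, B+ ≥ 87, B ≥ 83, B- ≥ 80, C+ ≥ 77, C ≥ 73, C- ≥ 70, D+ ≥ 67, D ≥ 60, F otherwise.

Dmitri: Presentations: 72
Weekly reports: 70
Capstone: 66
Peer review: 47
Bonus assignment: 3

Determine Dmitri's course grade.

D+

Peer review score 47 ≥ 45: minimum met.
Weighted total:
  Presentations 72 × 0.49 = 35.28
  Weekly reports 70 × 0.16 = 11.2
  Capstone 66 × 0.21 = 13.86
  Peer review 47 × 0.14 = 6.58
Sum = 66.92
Bonus assignment: 66.92 + 3 = 69.92
69.92 is ≥ 67 and < 70 → D+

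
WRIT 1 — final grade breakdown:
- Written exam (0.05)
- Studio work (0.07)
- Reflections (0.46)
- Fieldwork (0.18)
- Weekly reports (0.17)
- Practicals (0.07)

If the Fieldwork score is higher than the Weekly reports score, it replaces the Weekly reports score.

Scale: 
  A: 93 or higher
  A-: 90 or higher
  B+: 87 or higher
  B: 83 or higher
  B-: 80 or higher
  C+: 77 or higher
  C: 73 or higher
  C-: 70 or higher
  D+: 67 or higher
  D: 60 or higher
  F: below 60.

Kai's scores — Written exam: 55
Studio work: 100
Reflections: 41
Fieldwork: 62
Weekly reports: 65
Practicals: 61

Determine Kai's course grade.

Fieldwork (62) ≤ Weekly reports (65), so Weekly reports stays at 65.
Weighted total:
  Written exam 55 × 0.05 = 2.75
  Studio work 100 × 0.07 = 7
  Reflections 41 × 0.46 = 18.86
  Fieldwork 62 × 0.18 = 11.16
  Weekly reports 65 × 0.17 = 11.05
  Practicals 61 × 0.07 = 4.27
Sum = 55.09
55.09 < 60 → F

F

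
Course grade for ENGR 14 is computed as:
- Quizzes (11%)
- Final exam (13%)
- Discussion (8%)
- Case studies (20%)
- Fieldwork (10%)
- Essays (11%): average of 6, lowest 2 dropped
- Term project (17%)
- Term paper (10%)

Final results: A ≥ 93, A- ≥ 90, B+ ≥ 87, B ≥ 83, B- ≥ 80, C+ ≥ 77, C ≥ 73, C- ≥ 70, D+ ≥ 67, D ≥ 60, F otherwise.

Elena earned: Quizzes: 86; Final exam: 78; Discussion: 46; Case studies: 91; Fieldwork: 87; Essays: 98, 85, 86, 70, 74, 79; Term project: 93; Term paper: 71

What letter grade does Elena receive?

Essays: drop 70, 74 → average of remaining 4 = 348/4 = 87
Weighted total:
  Quizzes 86 × 0.11 = 9.46
  Final exam 78 × 0.13 = 10.14
  Discussion 46 × 0.08 = 3.68
  Case studies 91 × 0.2 = 18.2
  Fieldwork 87 × 0.1 = 8.7
  Essays 87 × 0.11 = 9.57
  Term project 93 × 0.17 = 15.81
  Term paper 71 × 0.1 = 7.1
Sum = 82.66
82.66 is ≥ 80 and < 83 → B-

B-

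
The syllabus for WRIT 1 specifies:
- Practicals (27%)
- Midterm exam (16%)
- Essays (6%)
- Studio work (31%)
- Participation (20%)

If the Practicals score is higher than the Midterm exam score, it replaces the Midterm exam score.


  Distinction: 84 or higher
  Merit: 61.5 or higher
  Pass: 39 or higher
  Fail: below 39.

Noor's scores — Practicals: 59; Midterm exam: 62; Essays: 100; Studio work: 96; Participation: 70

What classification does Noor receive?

Practicals (59) ≤ Midterm exam (62), so Midterm exam stays at 62.
Weighted total:
  Practicals 59 × 0.27 = 15.93
  Midterm exam 62 × 0.16 = 9.92
  Essays 100 × 0.06 = 6
  Studio work 96 × 0.31 = 29.76
  Participation 70 × 0.2 = 14
Sum = 75.61
75.61 is ≥ 61.5 and < 84 → Merit

Merit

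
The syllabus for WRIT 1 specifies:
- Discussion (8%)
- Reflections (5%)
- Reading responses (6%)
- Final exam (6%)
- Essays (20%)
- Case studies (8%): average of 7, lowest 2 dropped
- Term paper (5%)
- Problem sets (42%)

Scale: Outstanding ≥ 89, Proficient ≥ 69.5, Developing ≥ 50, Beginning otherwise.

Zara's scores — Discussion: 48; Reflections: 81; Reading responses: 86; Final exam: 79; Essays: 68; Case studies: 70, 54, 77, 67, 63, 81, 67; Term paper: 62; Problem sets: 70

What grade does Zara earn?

Case studies: drop 54, 63 → average of remaining 5 = 362/5 = 72.4
Weighted total:
  Discussion 48 × 0.08 = 3.84
  Reflections 81 × 0.05 = 4.05
  Reading responses 86 × 0.06 = 5.16
  Final exam 79 × 0.06 = 4.74
  Essays 68 × 0.2 = 13.6
  Case studies 72.4 × 0.08 = 5.792
  Term paper 62 × 0.05 = 3.1
  Problem sets 70 × 0.42 = 29.4
Sum = 69.682
69.682 is ≥ 69.5 and < 89 → Proficient

Proficient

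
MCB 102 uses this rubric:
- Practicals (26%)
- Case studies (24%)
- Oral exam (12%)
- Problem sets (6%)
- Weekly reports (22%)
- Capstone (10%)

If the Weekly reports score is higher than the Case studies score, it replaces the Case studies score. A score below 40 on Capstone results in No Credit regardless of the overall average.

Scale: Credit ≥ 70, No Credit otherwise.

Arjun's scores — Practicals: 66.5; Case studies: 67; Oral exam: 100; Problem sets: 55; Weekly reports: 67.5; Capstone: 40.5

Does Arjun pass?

No Credit

Weekly reports (67.5) > Case studies (67), so Case studies counts as 67.5.
Capstone score 40.5 ≥ 40: minimum met.
Weighted total:
  Practicals 66.5 × 0.26 = 17.29
  Case studies 67.5 × 0.24 = 16.2
  Oral exam 100 × 0.12 = 12
  Problem sets 55 × 0.06 = 3.3
  Weekly reports 67.5 × 0.22 = 14.85
  Capstone 40.5 × 0.1 = 4.05
Sum = 67.69
67.69 < 70 → No Credit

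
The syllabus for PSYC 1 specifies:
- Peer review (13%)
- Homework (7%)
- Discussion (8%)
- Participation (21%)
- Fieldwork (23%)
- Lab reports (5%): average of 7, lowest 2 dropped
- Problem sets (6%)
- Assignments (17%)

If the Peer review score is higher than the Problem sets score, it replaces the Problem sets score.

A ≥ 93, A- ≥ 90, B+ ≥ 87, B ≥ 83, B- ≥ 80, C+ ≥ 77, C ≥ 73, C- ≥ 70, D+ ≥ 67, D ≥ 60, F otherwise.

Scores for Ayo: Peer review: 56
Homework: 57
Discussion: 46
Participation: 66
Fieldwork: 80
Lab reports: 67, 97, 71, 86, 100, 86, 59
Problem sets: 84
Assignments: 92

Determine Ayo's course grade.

C-

Lab reports: drop 59, 67 → average of remaining 5 = 440/5 = 88
Peer review (56) ≤ Problem sets (84), so Problem sets stays at 84.
Weighted total:
  Peer review 56 × 0.13 = 7.28
  Homework 57 × 0.07 = 3.99
  Discussion 46 × 0.08 = 3.68
  Participation 66 × 0.21 = 13.86
  Fieldwork 80 × 0.23 = 18.4
  Lab reports 88 × 0.05 = 4.4
  Problem sets 84 × 0.06 = 5.04
  Assignments 92 × 0.17 = 15.64
Sum = 72.29
72.29 is ≥ 70 and < 73 → C-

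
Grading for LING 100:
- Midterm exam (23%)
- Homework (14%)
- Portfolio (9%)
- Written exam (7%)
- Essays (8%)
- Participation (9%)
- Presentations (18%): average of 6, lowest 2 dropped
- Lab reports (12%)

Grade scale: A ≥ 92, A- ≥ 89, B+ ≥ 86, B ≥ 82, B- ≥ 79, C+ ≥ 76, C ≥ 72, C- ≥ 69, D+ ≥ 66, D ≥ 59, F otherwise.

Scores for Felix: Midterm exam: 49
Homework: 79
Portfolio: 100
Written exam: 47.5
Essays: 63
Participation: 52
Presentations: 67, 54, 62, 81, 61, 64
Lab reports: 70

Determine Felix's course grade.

Presentations: drop 54, 61 → average of remaining 4 = 274/4 = 68.5
Weighted total:
  Midterm exam 49 × 0.23 = 11.27
  Homework 79 × 0.14 = 11.06
  Portfolio 100 × 0.09 = 9
  Written exam 47.5 × 0.07 = 3.325
  Essays 63 × 0.08 = 5.04
  Participation 52 × 0.09 = 4.68
  Presentations 68.5 × 0.18 = 12.33
  Lab reports 70 × 0.12 = 8.4
Sum = 65.105
65.105 is ≥ 59 and < 66 → D

D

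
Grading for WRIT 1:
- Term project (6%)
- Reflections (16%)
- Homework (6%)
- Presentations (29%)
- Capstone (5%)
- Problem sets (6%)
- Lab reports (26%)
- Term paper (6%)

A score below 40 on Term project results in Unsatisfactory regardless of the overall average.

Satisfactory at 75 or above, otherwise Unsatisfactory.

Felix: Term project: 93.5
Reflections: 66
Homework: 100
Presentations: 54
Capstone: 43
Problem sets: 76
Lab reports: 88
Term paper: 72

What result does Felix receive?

Term project score 93.5 ≥ 40: minimum met.
Weighted total:
  Term project 93.5 × 0.06 = 5.61
  Reflections 66 × 0.16 = 10.56
  Homework 100 × 0.06 = 6
  Presentations 54 × 0.29 = 15.66
  Capstone 43 × 0.05 = 2.15
  Problem sets 76 × 0.06 = 4.56
  Lab reports 88 × 0.26 = 22.88
  Term paper 72 × 0.06 = 4.32
Sum = 71.74
71.74 < 75 → Unsatisfactory

Unsatisfactory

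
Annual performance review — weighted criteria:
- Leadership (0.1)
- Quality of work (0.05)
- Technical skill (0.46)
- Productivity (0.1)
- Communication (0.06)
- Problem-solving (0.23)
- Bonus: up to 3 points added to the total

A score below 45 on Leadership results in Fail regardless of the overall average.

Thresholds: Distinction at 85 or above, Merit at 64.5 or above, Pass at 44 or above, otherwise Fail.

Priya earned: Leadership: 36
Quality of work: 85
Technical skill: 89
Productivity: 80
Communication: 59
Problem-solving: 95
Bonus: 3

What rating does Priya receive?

Fail

Leadership score 36 < 45: minimum not met.
Weighted total:
  Leadership 36 × 0.1 = 3.6
  Quality of work 85 × 0.05 = 4.25
  Technical skill 89 × 0.46 = 40.94
  Productivity 80 × 0.1 = 8
  Communication 59 × 0.06 = 3.54
  Problem-solving 95 × 0.23 = 21.85
Sum = 82.18
Bonus: 82.18 + 3 = 85.18
Because the Leadership minimum was not met, the result is Fail.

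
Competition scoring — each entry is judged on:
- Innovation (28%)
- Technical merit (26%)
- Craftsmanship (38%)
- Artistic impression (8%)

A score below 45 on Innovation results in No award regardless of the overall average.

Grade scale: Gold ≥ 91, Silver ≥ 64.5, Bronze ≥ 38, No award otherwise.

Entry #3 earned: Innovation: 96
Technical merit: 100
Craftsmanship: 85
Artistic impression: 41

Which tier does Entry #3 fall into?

Innovation score 96 ≥ 45: minimum met.
Weighted total:
  Innovation 96 × 0.28 = 26.88
  Technical merit 100 × 0.26 = 26
  Craftsmanship 85 × 0.38 = 32.3
  Artistic impression 41 × 0.08 = 3.28
Sum = 88.46
88.46 is ≥ 64.5 and < 91 → Silver

Silver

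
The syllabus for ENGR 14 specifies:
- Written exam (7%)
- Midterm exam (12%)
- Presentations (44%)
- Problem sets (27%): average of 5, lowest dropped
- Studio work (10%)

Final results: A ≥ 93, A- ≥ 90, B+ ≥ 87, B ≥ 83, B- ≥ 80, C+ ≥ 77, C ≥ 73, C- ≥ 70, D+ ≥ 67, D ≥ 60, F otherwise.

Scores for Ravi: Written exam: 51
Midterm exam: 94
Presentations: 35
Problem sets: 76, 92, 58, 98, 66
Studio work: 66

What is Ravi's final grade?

F

Problem sets: drop 58 → average of remaining 4 = 332/4 = 83
Weighted total:
  Written exam 51 × 0.07 = 3.57
  Midterm exam 94 × 0.12 = 11.28
  Presentations 35 × 0.44 = 15.4
  Problem sets 83 × 0.27 = 22.41
  Studio work 66 × 0.1 = 6.6
Sum = 59.26
59.26 < 60 → F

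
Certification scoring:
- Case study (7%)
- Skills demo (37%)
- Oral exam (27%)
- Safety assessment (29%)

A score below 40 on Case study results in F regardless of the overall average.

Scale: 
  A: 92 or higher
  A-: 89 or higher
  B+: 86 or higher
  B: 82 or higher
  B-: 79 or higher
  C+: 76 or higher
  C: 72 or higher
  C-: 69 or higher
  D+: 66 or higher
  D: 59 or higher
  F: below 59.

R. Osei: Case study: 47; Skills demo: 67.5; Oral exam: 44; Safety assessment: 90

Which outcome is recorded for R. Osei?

D+

Case study score 47 ≥ 40: minimum met.
Weighted total:
  Case study 47 × 0.07 = 3.29
  Skills demo 67.5 × 0.37 = 24.975
  Oral exam 44 × 0.27 = 11.88
  Safety assessment 90 × 0.29 = 26.1
Sum = 66.245
66.245 is ≥ 66 and < 69 → D+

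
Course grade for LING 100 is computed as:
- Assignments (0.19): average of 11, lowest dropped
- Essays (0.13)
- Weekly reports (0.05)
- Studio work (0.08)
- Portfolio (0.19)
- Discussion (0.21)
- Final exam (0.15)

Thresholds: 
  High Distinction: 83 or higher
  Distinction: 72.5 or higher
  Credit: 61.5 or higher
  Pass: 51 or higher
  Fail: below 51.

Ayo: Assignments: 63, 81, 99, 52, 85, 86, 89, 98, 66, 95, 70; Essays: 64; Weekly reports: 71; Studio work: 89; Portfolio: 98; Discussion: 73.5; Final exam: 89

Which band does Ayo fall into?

Assignments: drop 52 → average of remaining 10 = 832/10 = 83.2
Weighted total:
  Assignments 83.2 × 0.19 = 15.808
  Essays 64 × 0.13 = 8.32
  Weekly reports 71 × 0.05 = 3.55
  Studio work 89 × 0.08 = 7.12
  Portfolio 98 × 0.19 = 18.62
  Discussion 73.5 × 0.21 = 15.435
  Final exam 89 × 0.15 = 13.35
Sum = 82.203
82.203 is ≥ 72.5 and < 83 → Distinction

Distinction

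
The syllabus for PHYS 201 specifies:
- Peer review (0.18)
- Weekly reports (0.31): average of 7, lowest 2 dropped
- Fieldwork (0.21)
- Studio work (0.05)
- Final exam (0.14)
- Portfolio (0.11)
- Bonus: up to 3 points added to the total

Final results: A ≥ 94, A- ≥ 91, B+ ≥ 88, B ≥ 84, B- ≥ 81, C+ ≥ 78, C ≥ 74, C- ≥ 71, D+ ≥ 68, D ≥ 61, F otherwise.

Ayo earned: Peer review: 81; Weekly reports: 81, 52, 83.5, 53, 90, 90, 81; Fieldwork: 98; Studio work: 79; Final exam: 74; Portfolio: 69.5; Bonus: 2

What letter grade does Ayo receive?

B

Weekly reports: drop 52, 53 → average of remaining 5 = 425.5/5 = 85.1
Weighted total:
  Peer review 81 × 0.18 = 14.58
  Weekly reports 85.1 × 0.31 = 26.381
  Fieldwork 98 × 0.21 = 20.58
  Studio work 79 × 0.05 = 3.95
  Final exam 74 × 0.14 = 10.36
  Portfolio 69.5 × 0.11 = 7.645
Sum = 83.496
Bonus: 83.496 + 2 = 85.496
85.496 is ≥ 84 and < 88 → B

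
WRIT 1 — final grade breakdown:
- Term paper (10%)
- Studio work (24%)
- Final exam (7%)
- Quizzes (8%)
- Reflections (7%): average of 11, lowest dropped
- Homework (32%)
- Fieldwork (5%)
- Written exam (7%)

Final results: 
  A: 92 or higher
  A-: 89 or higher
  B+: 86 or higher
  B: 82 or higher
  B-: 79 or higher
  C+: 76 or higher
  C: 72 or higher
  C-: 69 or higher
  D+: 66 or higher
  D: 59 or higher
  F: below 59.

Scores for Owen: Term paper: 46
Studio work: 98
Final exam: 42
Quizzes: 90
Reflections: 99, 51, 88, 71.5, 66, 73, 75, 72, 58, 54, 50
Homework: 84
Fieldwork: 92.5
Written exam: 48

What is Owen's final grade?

C+

Reflections: drop 50 → average of remaining 10 = 707.5/10 = 70.75
Weighted total:
  Term paper 46 × 0.1 = 4.6
  Studio work 98 × 0.24 = 23.52
  Final exam 42 × 0.07 = 2.94
  Quizzes 90 × 0.08 = 7.2
  Reflections 70.75 × 0.07 = 4.9525
  Homework 84 × 0.32 = 26.88
  Fieldwork 92.5 × 0.05 = 4.625
  Written exam 48 × 0.07 = 3.36
Sum = 78.0775
78.0775 is ≥ 76 and < 79 → C+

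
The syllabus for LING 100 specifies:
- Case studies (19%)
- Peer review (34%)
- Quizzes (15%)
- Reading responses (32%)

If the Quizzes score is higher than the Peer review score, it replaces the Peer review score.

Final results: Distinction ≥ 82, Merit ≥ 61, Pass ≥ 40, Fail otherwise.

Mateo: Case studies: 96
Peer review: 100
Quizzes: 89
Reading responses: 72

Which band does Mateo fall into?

Distinction

Quizzes (89) ≤ Peer review (100), so Peer review stays at 100.
Weighted total:
  Case studies 96 × 0.19 = 18.24
  Peer review 100 × 0.34 = 34
  Quizzes 89 × 0.15 = 13.35
  Reading responses 72 × 0.32 = 23.04
Sum = 88.63
88.63 ≥ 82 → Distinction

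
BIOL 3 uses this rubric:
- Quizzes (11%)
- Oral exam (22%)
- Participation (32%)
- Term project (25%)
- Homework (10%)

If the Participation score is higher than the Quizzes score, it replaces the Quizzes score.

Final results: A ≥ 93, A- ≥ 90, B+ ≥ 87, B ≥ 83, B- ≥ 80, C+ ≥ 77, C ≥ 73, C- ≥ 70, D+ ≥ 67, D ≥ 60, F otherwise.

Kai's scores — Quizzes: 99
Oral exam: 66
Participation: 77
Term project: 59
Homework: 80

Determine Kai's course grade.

Participation (77) ≤ Quizzes (99), so Quizzes stays at 99.
Weighted total:
  Quizzes 99 × 0.11 = 10.89
  Oral exam 66 × 0.22 = 14.52
  Participation 77 × 0.32 = 24.64
  Term project 59 × 0.25 = 14.75
  Homework 80 × 0.1 = 8
Sum = 72.8
72.8 is ≥ 70 and < 73 → C-

C-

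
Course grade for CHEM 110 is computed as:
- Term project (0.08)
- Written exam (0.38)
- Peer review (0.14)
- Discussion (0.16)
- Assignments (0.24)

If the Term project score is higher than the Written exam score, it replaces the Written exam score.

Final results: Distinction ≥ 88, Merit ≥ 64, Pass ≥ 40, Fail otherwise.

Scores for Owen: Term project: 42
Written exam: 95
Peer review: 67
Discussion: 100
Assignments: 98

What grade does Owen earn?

Term project (42) ≤ Written exam (95), so Written exam stays at 95.
Weighted total:
  Term project 42 × 0.08 = 3.36
  Written exam 95 × 0.38 = 36.1
  Peer review 67 × 0.14 = 9.38
  Discussion 100 × 0.16 = 16
  Assignments 98 × 0.24 = 23.52
Sum = 88.36
88.36 ≥ 88 → Distinction

Distinction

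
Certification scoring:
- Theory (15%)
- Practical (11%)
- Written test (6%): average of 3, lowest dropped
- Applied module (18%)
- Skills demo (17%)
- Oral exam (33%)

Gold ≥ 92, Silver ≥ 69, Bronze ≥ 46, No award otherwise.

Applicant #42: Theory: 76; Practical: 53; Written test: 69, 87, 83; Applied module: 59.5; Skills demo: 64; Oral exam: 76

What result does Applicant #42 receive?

Silver

Written test: drop 69 → average of remaining 2 = 170/2 = 85
Weighted total:
  Theory 76 × 0.15 = 11.4
  Practical 53 × 0.11 = 5.83
  Written test 85 × 0.06 = 5.1
  Applied module 59.5 × 0.18 = 10.71
  Skills demo 64 × 0.17 = 10.88
  Oral exam 76 × 0.33 = 25.08
Sum = 69
69 is ≥ 69 and < 92 → Silver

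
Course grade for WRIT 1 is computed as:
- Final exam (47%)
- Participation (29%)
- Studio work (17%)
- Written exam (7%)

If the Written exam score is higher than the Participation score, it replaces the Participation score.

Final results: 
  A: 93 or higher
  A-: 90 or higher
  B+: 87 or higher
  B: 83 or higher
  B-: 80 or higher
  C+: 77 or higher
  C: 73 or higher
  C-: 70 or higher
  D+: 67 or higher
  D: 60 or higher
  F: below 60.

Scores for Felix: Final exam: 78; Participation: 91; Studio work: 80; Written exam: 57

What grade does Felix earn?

B-

Written exam (57) ≤ Participation (91), so Participation stays at 91.
Weighted total:
  Final exam 78 × 0.47 = 36.66
  Participation 91 × 0.29 = 26.39
  Studio work 80 × 0.17 = 13.6
  Written exam 57 × 0.07 = 3.99
Sum = 80.64
80.64 is ≥ 80 and < 83 → B-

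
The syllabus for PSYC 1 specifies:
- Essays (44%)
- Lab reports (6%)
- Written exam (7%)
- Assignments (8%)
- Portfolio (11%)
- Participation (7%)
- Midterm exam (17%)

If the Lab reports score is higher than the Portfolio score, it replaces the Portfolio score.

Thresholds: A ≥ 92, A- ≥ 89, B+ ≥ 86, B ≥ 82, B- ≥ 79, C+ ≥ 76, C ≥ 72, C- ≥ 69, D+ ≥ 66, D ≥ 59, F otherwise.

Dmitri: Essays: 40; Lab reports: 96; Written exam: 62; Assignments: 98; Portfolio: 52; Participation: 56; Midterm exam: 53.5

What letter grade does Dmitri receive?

Lab reports (96) > Portfolio (52), so Portfolio counts as 96.
Weighted total:
  Essays 40 × 0.44 = 17.6
  Lab reports 96 × 0.06 = 5.76
  Written exam 62 × 0.07 = 4.34
  Assignments 98 × 0.08 = 7.84
  Portfolio 96 × 0.11 = 10.56
  Participation 56 × 0.07 = 3.92
  Midterm exam 53.5 × 0.17 = 9.095
Sum = 59.115
59.115 is ≥ 59 and < 66 → D

D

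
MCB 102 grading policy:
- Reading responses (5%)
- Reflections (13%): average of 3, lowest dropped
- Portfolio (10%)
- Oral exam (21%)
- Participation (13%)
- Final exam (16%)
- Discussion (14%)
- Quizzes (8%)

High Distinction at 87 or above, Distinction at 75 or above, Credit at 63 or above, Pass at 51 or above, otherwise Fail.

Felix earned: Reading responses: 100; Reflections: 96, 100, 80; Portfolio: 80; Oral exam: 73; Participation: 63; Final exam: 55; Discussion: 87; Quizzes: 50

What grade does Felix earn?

Reflections: drop 80 → average of remaining 2 = 196/2 = 98
Weighted total:
  Reading responses 100 × 0.05 = 5
  Reflections 98 × 0.13 = 12.74
  Portfolio 80 × 0.1 = 8
  Oral exam 73 × 0.21 = 15.33
  Participation 63 × 0.13 = 8.19
  Final exam 55 × 0.16 = 8.8
  Discussion 87 × 0.14 = 12.18
  Quizzes 50 × 0.08 = 4
Sum = 74.24
74.24 is ≥ 63 and < 75 → Credit

Credit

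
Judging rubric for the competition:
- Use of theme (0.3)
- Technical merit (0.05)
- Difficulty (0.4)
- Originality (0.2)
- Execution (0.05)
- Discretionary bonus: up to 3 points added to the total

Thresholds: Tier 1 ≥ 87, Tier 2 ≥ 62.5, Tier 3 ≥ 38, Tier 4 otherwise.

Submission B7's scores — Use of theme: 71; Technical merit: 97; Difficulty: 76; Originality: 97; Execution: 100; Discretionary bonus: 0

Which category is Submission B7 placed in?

Tier 2

Weighted total:
  Use of theme 71 × 0.3 = 21.3
  Technical merit 97 × 0.05 = 4.85
  Difficulty 76 × 0.4 = 30.4
  Originality 97 × 0.2 = 19.4
  Execution 100 × 0.05 = 5
Sum = 80.95
Discretionary bonus: 80.95 + 0 = 80.95
80.95 is ≥ 62.5 and < 87 → Tier 2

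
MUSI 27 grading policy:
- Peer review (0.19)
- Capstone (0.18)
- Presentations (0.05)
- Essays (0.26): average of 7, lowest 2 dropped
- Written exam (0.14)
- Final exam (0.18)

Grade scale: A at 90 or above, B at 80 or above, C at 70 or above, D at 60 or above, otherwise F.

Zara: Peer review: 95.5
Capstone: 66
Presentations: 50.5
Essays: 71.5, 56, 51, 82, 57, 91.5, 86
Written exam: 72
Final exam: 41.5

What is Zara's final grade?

Essays: drop 51, 56 → average of remaining 5 = 388/5 = 77.6
Weighted total:
  Peer review 95.5 × 0.19 = 18.145
  Capstone 66 × 0.18 = 11.88
  Presentations 50.5 × 0.05 = 2.525
  Essays 77.6 × 0.26 = 20.176
  Written exam 72 × 0.14 = 10.08
  Final exam 41.5 × 0.18 = 7.47
Sum = 70.276
70.276 is ≥ 70 and < 80 → C

C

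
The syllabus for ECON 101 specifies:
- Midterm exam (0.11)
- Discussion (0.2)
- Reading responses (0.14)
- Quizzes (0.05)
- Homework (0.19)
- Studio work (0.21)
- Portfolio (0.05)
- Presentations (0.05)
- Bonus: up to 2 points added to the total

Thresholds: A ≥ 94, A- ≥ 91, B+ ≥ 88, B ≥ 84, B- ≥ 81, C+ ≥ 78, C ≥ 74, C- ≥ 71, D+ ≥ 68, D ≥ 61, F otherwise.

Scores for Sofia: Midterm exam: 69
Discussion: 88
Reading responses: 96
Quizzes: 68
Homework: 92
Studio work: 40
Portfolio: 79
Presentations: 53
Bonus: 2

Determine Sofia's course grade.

Weighted total:
  Midterm exam 69 × 0.11 = 7.59
  Discussion 88 × 0.2 = 17.6
  Reading responses 96 × 0.14 = 13.44
  Quizzes 68 × 0.05 = 3.4
  Homework 92 × 0.19 = 17.48
  Studio work 40 × 0.21 = 8.4
  Portfolio 79 × 0.05 = 3.95
  Presentations 53 × 0.05 = 2.65
Sum = 74.51
Bonus: 74.51 + 2 = 76.51
76.51 is ≥ 74 and < 78 → C

C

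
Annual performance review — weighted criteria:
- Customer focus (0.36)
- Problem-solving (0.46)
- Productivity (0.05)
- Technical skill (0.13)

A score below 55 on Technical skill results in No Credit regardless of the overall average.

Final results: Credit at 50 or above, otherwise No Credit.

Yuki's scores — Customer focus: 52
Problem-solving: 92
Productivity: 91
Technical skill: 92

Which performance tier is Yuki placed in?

Technical skill score 92 ≥ 55: minimum met.
Weighted total:
  Customer focus 52 × 0.36 = 18.72
  Problem-solving 92 × 0.46 = 42.32
  Productivity 91 × 0.05 = 4.55
  Technical skill 92 × 0.13 = 11.96
Sum = 77.55
77.55 ≥ 50 → Credit

Credit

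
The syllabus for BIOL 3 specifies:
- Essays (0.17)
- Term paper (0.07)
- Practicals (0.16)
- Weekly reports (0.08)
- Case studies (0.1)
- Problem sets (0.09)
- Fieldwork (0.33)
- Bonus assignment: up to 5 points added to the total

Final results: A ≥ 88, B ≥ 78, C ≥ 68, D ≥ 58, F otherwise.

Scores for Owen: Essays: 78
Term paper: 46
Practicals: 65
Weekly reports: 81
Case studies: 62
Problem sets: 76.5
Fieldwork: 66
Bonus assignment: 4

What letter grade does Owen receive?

C

Weighted total:
  Essays 78 × 0.17 = 13.26
  Term paper 46 × 0.07 = 3.22
  Practicals 65 × 0.16 = 10.4
  Weekly reports 81 × 0.08 = 6.48
  Case studies 62 × 0.1 = 6.2
  Problem sets 76.5 × 0.09 = 6.885
  Fieldwork 66 × 0.33 = 21.78
Sum = 68.225
Bonus assignment: 68.225 + 4 = 72.225
72.225 is ≥ 68 and < 78 → C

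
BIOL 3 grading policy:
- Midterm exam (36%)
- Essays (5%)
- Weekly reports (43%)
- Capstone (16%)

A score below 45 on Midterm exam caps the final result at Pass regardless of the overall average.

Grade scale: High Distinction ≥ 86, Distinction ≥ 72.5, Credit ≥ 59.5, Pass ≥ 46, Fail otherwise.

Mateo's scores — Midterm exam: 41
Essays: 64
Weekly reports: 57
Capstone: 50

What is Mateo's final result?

Midterm exam score 41 < 45: minimum not met.
Weighted total:
  Midterm exam 41 × 0.36 = 14.76
  Essays 64 × 0.05 = 3.2
  Weekly reports 57 × 0.43 = 24.51
  Capstone 50 × 0.16 = 8
Sum = 50.47
50.47 would be Pass; cap at Pass applies → Pass.

Pass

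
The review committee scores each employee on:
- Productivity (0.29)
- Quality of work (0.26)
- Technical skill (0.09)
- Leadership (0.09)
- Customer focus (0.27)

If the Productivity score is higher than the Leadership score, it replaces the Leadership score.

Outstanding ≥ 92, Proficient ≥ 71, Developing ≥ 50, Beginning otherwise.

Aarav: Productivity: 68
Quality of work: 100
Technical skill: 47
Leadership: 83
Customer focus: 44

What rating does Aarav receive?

Productivity (68) ≤ Leadership (83), so Leadership stays at 83.
Weighted total:
  Productivity 68 × 0.29 = 19.72
  Quality of work 100 × 0.26 = 26
  Technical skill 47 × 0.09 = 4.23
  Leadership 83 × 0.09 = 7.47
  Customer focus 44 × 0.27 = 11.88
Sum = 69.3
69.3 is ≥ 50 and < 71 → Developing

Developing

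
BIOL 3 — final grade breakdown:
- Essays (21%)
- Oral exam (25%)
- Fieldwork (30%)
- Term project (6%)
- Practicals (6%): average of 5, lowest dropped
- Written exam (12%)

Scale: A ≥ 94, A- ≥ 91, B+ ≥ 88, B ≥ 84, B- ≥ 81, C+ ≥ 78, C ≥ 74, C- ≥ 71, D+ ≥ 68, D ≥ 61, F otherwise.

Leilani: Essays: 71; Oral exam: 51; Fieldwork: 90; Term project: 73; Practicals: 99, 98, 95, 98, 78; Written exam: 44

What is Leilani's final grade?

Practicals: drop 78 → average of remaining 4 = 390/4 = 97.5
Weighted total:
  Essays 71 × 0.21 = 14.91
  Oral exam 51 × 0.25 = 12.75
  Fieldwork 90 × 0.3 = 27
  Term project 73 × 0.06 = 4.38
  Practicals 97.5 × 0.06 = 5.85
  Written exam 44 × 0.12 = 5.28
Sum = 70.17
70.17 is ≥ 68 and < 71 → D+

D+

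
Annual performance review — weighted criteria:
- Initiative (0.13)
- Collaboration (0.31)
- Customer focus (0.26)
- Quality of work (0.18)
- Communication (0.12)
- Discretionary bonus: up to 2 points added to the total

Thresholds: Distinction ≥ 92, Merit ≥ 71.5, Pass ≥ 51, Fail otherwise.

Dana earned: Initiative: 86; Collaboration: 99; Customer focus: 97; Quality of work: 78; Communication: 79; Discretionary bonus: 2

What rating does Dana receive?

Distinction

Weighted total:
  Initiative 86 × 0.13 = 11.18
  Collaboration 99 × 0.31 = 30.69
  Customer focus 97 × 0.26 = 25.22
  Quality of work 78 × 0.18 = 14.04
  Communication 79 × 0.12 = 9.48
Sum = 90.61
Discretionary bonus: 90.61 + 2 = 92.61
92.61 ≥ 92 → Distinction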